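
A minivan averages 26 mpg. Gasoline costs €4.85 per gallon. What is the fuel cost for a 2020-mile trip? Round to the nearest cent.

Fuel = 2020 mi / 26 mpg = 77.69 gal
Cost = 77.69 gal × €4.85/gal = €376.81

€376.81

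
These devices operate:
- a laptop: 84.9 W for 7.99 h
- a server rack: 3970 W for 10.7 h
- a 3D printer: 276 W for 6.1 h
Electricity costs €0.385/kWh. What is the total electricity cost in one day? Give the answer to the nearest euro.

laptop: 84.9 W × 7.99 h = 678 Wh = 0.6784 kWh
server rack: 3970 W × 10.7 h = 42,479 Wh = 42.48 kWh
3D printer: 276 W × 6.1 h = 1,684 Wh = 1.684 kWh
Total energy = 0.6784 + 42.48 + 1.684 = 44.84 kWh
Cost = 44.84 kWh × €0.385 = €17.26 ≈ €17

€17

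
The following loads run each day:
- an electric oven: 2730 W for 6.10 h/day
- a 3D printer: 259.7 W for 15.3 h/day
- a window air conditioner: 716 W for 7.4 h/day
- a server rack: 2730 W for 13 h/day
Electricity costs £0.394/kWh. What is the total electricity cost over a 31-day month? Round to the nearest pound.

electric oven: 2730 W × 6.10 h × 31 d = 516,243 Wh = 516.2 kWh
3D printer: 259.7 W × 15.3 h × 31 d = 123,176 Wh = 123.2 kWh
window air conditioner: 716 W × 7.4 h × 31 d = 164,250 Wh = 164.3 kWh
server rack: 2730 W × 13 h × 31 d = 1,100,190 Wh = 1,100 kWh
Total energy = 516.2 + 123.2 + 164.3 + 1,100 = 1,904 kWh
Cost = 1,904 kWh × £0.394 = £750.12 ≈ £750

£750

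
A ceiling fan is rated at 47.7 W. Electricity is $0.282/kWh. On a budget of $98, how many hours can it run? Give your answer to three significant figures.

Energy budget = $98 / $0.282 per kWh = 347.5 kWh = 347,518 Wh
Runtime = 347,518 Wh / 47.7 W = 7,285 h

7290 h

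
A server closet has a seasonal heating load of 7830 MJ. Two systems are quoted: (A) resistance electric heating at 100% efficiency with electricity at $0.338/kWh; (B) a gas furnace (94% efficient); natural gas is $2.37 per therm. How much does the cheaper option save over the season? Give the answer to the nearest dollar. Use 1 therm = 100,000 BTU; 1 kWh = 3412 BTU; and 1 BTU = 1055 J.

$548

Heat load = 7830 MJ = 7,830,000,000 J / 1055 = 7,421,801 BTU
Gas: input = 7,421,801 / 0.94 = 7,895,533 BTU = 78.96 therm → 78.96 × $2.37 = $187.12
Electric: 7,421,801 BTU / 3412 = 2,175 kWh → × $0.338 = $735.22
Difference = |$187.12 − $735.22| = $548.10 ≈ $548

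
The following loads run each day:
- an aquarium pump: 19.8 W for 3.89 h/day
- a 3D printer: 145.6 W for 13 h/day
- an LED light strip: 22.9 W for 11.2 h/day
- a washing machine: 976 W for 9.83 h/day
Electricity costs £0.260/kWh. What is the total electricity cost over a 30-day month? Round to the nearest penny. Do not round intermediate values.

£92.20

aquarium pump: 19.8 W × 3.89 h × 30 d = 2,311 Wh = 2.311 kWh
3D printer: 145.6 W × 13 h × 30 d = 56,784 Wh = 56.78 kWh
LED light strip: 22.9 W × 11.2 h × 30 d = 7,694 Wh = 7.694 kWh
washing machine: 976 W × 9.83 h × 30 d = 287,822 Wh = 287.8 kWh
Total energy = 2.311 + 56.78 + 7.694 + 287.8 = 354.6 kWh
Cost = 354.6 kWh × £0.260 = £92.20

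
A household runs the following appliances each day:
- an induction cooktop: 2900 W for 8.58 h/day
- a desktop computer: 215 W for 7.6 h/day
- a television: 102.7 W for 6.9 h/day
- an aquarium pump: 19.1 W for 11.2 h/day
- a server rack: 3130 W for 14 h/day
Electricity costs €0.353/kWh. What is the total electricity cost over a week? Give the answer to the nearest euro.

€176

induction cooktop: 2900 W × 8.58 h × 7 d = 174,174 Wh = 174.2 kWh
desktop computer: 215 W × 7.6 h × 7 d = 11,438 Wh = 11.44 kWh
television: 102.7 W × 6.9 h × 7 d = 4,960 Wh = 4.96 kWh
aquarium pump: 19.1 W × 11.2 h × 7 d = 1,497 Wh = 1.497 kWh
server rack: 3130 W × 14 h × 7 d = 306,740 Wh = 306.7 kWh
Total energy = 174.2 + 11.44 + 4.96 + 1.497 + 306.7 = 498.8 kWh
Cost = 498.8 kWh × €0.353 = €176.08 ≈ €176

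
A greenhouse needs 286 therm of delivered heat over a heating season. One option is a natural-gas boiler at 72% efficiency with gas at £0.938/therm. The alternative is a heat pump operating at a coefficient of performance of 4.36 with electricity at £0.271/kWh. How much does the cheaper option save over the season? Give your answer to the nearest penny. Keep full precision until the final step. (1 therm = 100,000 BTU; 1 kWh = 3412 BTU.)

£148.41

Heat load = 286 therm × 100,000 = 28,600,000 BTU
Gas: input = 28,600,000 / 0.72 = 39,722,222 BTU = 397.2 therm → 397.2 × £0.938 = £372.59
Heat pump: 28,600,000 BTU / 3412 = 8,382 kWh heat; / 4.36 = 1,923 kWh in → × £0.271 = £521.00
Difference = |£372.59 − £521.00| = £148.41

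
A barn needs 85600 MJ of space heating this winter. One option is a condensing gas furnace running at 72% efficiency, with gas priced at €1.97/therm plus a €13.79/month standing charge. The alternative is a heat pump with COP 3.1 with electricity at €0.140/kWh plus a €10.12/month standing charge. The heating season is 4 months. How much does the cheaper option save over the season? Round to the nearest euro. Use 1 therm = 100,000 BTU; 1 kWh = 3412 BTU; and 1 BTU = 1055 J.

€1161

Heat load = 85600 MJ = 85,600,000,000 J / 1055 = 81,137,441 BTU
Gas: input = 81,137,441 / 0.72 = 112,690,890 BTU = 1,127 therm → 1,127 × €1.97 = €2,220.01; + 4 × €13.79 standing = €2,275.17
Heat pump: 81,137,441 BTU / 3412 = 23,780 kWh heat; / 3.1 = 7,671 kWh in → × €0.140 = €1,073.94; + 4 × €10.12 standing = €1,114.42
Difference = |€2,275.17 − €1,114.42| = €1,160.75 ≈ €1161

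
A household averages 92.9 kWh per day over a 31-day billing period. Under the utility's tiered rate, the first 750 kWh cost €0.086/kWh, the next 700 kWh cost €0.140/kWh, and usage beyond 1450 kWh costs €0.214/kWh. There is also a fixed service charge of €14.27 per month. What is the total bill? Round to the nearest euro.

€483

Usage = 92.9 kWh/day × 31 days = 2879.9 kWh
First 750 kWh × €0.086 = €64.50
Next 700 kWh × €0.140 = €98.00
Remaining 1429.9 kWh × €0.214 = €306.00
Energy charge = €468.50; + service €14.27 = €482.77 ≈ €483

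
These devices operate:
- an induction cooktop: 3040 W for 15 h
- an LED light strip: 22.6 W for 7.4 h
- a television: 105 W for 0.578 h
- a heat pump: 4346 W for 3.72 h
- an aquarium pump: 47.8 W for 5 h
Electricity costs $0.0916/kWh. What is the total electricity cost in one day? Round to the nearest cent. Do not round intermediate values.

induction cooktop: 3040 W × 15 h = 45,600 Wh = 45.6 kWh
LED light strip: 22.6 W × 7.4 h = 167 Wh = 0.1672 kWh
television: 105 W × 0.578 h = 61 Wh = 0.06069 kWh
heat pump: 4346 W × 3.72 h = 16,167 Wh = 16.17 kWh
aquarium pump: 47.8 W × 5 h = 239 Wh = 0.239 kWh
Total energy = 45.6 + 0.1672 + 0.06069 + 16.17 + 0.239 = 62.23 kWh
Cost = 62.23 kWh × $0.0916 = $5.70

$5.70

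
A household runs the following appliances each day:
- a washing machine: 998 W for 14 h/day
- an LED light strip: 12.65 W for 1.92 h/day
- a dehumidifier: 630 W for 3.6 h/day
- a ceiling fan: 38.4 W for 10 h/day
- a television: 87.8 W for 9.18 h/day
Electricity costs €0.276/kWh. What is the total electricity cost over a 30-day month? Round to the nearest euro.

€145

washing machine: 998 W × 14 h × 30 d = 419,160 Wh = 419.2 kWh
LED light strip: 12.65 W × 1.92 h × 30 d = 729 Wh = 0.7286 kWh
dehumidifier: 630 W × 3.6 h × 30 d = 68,040 Wh = 68.04 kWh
ceiling fan: 38.4 W × 10 h × 30 d = 11,520 Wh = 11.52 kWh
television: 87.8 W × 9.18 h × 30 d = 24,180 Wh = 24.18 kWh
Total energy = 419.2 + 0.7286 + 68.04 + 11.52 + 24.18 = 523.6 kWh
Cost = 523.6 kWh × €0.276 = €144.52 ≈ €145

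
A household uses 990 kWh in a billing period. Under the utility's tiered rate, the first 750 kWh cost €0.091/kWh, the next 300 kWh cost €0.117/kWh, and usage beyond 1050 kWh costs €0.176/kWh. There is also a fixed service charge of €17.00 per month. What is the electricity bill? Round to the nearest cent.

€113.33

First 750 kWh × €0.091 = €68.25
Next 240 kWh × €0.117 = €28.08
Remaining tier: 0 kWh (not reached)
Energy charge = €96.33; + service €17.00 = €113.33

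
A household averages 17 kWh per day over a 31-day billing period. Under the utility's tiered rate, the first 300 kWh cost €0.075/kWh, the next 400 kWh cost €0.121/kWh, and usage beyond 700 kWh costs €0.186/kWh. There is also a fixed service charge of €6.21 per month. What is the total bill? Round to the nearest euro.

€56

Usage = 17 kWh/day × 31 days = 527 kWh
First 300 kWh × €0.075 = €22.50
Next 227 kWh × €0.121 = €27.47
Remaining tier: 0 kWh (not reached)
Energy charge = €49.97; + service €6.21 = €56.18 ≈ €56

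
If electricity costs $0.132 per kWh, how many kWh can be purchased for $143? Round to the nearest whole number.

1083 kWh

$143 / $0.132 per kWh = 1,083 kWh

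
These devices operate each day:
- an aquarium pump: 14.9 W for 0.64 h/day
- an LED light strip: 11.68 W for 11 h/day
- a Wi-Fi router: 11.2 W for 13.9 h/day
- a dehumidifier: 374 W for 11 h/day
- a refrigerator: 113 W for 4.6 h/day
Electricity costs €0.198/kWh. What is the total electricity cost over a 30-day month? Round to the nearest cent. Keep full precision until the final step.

aquarium pump: 14.9 W × 0.64 h × 30 d = 286 Wh = 0.2861 kWh
LED light strip: 11.68 W × 11 h × 30 d = 3,854 Wh = 3.854 kWh
Wi-Fi router: 11.2 W × 13.9 h × 30 d = 4,670 Wh = 4.67 kWh
dehumidifier: 374 W × 11 h × 30 d = 123,420 Wh = 123.4 kWh
refrigerator: 113 W × 4.6 h × 30 d = 15,594 Wh = 15.59 kWh
Total energy = 0.2861 + 3.854 + 4.67 + 123.4 + 15.59 = 147.8 kWh
Cost = 147.8 kWh × €0.198 = €29.27

€29.27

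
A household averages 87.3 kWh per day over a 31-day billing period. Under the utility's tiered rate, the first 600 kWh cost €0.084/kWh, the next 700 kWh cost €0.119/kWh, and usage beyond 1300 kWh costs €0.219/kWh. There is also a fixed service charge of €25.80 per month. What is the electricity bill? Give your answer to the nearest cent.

€467.48

Usage = 87.3 kWh/day × 31 days = 2706.3 kWh
First 600 kWh × €0.084 = €50.40
Next 700 kWh × €0.119 = €83.30
Remaining 1406.3 kWh × €0.219 = €307.98
Energy charge = €441.68; + service €25.80 = €467.48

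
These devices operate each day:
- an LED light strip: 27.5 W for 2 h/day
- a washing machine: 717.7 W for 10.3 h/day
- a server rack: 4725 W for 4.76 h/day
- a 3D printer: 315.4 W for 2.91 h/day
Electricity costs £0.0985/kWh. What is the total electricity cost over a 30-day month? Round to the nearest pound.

£91

LED light strip: 27.5 W × 2 h × 30 d = 1,650 Wh = 1.65 kWh
washing machine: 717.7 W × 10.3 h × 30 d = 221,769 Wh = 221.8 kWh
server rack: 4725 W × 4.76 h × 30 d = 674,730 Wh = 674.7 kWh
3D printer: 315.4 W × 2.91 h × 30 d = 27,534 Wh = 27.53 kWh
Total energy = 1.65 + 221.8 + 674.7 + 27.53 = 925.7 kWh
Cost = 925.7 kWh × £0.0985 = £91.18 ≈ £91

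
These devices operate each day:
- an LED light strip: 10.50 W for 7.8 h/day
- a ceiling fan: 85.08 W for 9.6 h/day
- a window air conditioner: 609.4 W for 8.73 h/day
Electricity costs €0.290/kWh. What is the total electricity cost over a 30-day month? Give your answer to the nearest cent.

LED light strip: 10.50 W × 7.8 h × 30 d = 2,457 Wh = 2.457 kWh
ceiling fan: 85.08 W × 9.6 h × 30 d = 24,503 Wh = 24.5 kWh
window air conditioner: 609.4 W × 8.73 h × 30 d = 159,602 Wh = 159.6 kWh
Total energy = 2.457 + 24.5 + 159.6 = 186.6 kWh
Cost = 186.6 kWh × €0.290 = €54.10

€54.10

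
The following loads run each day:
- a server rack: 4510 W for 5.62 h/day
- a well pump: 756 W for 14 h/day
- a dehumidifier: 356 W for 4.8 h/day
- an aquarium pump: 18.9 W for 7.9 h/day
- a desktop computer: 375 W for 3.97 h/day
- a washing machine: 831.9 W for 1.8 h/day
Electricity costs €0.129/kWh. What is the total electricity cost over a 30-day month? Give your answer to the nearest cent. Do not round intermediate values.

€157.80

server rack: 4510 W × 5.62 h × 30 d = 760,386 Wh = 760.4 kWh
well pump: 756 W × 14 h × 30 d = 317,520 Wh = 317.5 kWh
dehumidifier: 356 W × 4.8 h × 30 d = 51,264 Wh = 51.26 kWh
aquarium pump: 18.9 W × 7.9 h × 30 d = 4,479 Wh = 4.479 kWh
desktop computer: 375 W × 3.97 h × 30 d = 44,662 Wh = 44.66 kWh
washing machine: 831.9 W × 1.8 h × 30 d = 44,923 Wh = 44.92 kWh
Total energy = 760.4 + 317.5 + 51.26 + 4.479 + 44.66 + 44.92 = 1,223 kWh
Cost = 1,223 kWh × €0.129 = €157.80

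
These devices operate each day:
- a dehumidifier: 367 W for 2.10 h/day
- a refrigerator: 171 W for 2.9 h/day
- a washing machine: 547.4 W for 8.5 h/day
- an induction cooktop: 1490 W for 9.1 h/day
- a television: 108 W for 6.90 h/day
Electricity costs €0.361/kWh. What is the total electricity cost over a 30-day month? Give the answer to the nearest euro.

€219

dehumidifier: 367 W × 2.10 h × 30 d = 23,121 Wh = 23.12 kWh
refrigerator: 171 W × 2.9 h × 30 d = 14,877 Wh = 14.88 kWh
washing machine: 547.4 W × 8.5 h × 30 d = 139,587 Wh = 139.6 kWh
induction cooktop: 1490 W × 9.1 h × 30 d = 406,770 Wh = 406.8 kWh
television: 108 W × 6.90 h × 30 d = 22,356 Wh = 22.36 kWh
Total energy = 23.12 + 14.88 + 139.6 + 406.8 + 22.36 = 606.7 kWh
Cost = 606.7 kWh × €0.361 = €219.02 ≈ €219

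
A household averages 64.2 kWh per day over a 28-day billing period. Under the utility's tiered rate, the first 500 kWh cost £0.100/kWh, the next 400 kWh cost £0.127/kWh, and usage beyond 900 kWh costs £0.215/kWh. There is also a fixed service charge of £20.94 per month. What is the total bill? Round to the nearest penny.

£314.72

Usage = 64.2 kWh/day × 28 days = 1797.6 kWh
First 500 kWh × £0.100 = £50.00
Next 400 kWh × £0.127 = £50.80
Remaining 897.6 kWh × £0.215 = £192.98
Energy charge = £293.78; + service £20.94 = £314.72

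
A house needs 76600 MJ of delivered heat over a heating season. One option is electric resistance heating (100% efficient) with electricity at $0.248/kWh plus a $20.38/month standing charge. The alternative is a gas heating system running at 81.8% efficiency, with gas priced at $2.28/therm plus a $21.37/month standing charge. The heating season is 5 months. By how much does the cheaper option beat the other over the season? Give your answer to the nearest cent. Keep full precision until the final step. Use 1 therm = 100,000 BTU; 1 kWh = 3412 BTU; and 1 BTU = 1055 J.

$3248.68

Heat load = 76600 MJ = 76,600,000,000 J / 1055 = 72,606,635 BTU
Gas: input = 72,606,635 / 0.818 = 88,761,168 BTU = 887.6 therm → 887.6 × $2.28 = $2,023.75; + 5 × $21.37 standing = $2,130.60
Electric: 72,606,635 BTU / 3412 = 21,280 kWh → × $0.248 = $5,277.39; + 5 × $20.38 standing = $5,379.29
Difference = |$2,130.60 − $5,379.29| = $3,248.68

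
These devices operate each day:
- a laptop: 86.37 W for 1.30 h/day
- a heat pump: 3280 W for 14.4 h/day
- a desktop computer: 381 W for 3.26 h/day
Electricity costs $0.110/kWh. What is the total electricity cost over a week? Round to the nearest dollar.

laptop: 86.37 W × 1.30 h × 7 d = 786 Wh = 0.786 kWh
heat pump: 3280 W × 14.4 h × 7 d = 330,624 Wh = 330.6 kWh
desktop computer: 381 W × 3.26 h × 7 d = 8,694 Wh = 8.694 kWh
Total energy = 0.786 + 330.6 + 8.694 = 340.1 kWh
Cost = 340.1 kWh × $0.110 = $37.41 ≈ $37

$37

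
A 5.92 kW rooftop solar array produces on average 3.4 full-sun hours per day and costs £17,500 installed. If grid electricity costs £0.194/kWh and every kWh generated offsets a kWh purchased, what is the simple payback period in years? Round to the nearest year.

12 years

Daily generation = 5.92 kW × 3.4 h = 20.13 kWh
Annual generation = 20.13 × 365 = 7346.7 kWh
Annual savings = 7346.7 × £0.194 = £1,425.26
Payback = £17,500 / £1,425.26 = 12.3 years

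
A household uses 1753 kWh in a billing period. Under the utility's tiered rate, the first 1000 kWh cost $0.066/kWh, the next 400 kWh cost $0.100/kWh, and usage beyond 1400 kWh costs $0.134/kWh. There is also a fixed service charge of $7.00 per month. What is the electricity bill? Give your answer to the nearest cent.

First 1000 kWh × $0.066 = $66.00
Next 400 kWh × $0.100 = $40.00
Remaining 353 kWh × $0.134 = $47.30
Energy charge = $153.30; + service $7.00 = $160.30

$160.30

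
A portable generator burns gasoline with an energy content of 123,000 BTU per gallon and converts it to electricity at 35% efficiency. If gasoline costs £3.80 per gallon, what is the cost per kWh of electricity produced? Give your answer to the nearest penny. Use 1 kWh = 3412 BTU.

Electrical output per gallon = 123,000 BTU × 0.35 / 3412 BTU/kWh = 12.62 kWh
Cost per kWh = £3.80 / 12.62 kWh = £0.301

£0.30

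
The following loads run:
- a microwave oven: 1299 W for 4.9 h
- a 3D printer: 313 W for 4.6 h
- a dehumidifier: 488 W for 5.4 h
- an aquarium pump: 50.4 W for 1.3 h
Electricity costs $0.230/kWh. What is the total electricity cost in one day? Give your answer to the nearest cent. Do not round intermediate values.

$2.42

microwave oven: 1299 W × 4.9 h = 6,365 Wh = 6.365 kWh
3D printer: 313 W × 4.6 h = 1,440 Wh = 1.44 kWh
dehumidifier: 488 W × 5.4 h = 2,635 Wh = 2.635 kWh
aquarium pump: 50.4 W × 1.3 h = 66 Wh = 0.06552 kWh
Total energy = 6.365 + 1.44 + 2.635 + 0.06552 = 10.51 kWh
Cost = 10.51 kWh × $0.230 = $2.42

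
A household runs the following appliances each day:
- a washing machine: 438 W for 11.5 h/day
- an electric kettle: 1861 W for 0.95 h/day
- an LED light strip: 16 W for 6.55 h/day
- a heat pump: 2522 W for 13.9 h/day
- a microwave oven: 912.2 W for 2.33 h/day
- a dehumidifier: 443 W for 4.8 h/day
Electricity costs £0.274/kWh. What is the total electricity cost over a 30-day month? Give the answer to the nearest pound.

washing machine: 438 W × 11.5 h × 30 d = 151,110 Wh = 151.1 kWh
electric kettle: 1861 W × 0.95 h × 30 d = 53,038 Wh = 53.04 kWh
LED light strip: 16 W × 6.55 h × 30 d = 3,144 Wh = 3.144 kWh
heat pump: 2522 W × 13.9 h × 30 d = 1,051,674 Wh = 1,052 kWh
microwave oven: 912.2 W × 2.33 h × 30 d = 63,763 Wh = 63.76 kWh
dehumidifier: 443 W × 4.8 h × 30 d = 63,792 Wh = 63.79 kWh
Total energy = 151.1 + 53.04 + 3.144 + 1,052 + 63.76 + 63.79 = 1,387 kWh
Cost = 1,387 kWh × £0.274 = £379.91 ≈ £380

£380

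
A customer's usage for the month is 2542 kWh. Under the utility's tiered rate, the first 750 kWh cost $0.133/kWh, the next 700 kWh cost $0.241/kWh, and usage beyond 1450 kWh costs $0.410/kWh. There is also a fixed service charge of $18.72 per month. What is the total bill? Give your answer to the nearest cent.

$734.89

First 750 kWh × $0.133 = $99.75
Next 700 kWh × $0.241 = $168.70
Remaining 1092 kWh × $0.410 = $447.72
Energy charge = $716.17; + service $18.72 = $734.89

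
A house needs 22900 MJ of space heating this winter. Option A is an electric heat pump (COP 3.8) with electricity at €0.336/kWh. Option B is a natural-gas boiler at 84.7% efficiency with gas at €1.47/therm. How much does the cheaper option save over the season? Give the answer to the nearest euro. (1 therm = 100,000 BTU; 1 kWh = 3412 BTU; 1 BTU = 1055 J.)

Heat load = 22900 MJ = 22,900,000,000 J / 1055 = 21,706,161 BTU
Gas: input = 21,706,161 / 0.847 = 25,627,109 BTU = 256.3 therm → 256.3 × €1.47 = €376.72
Heat pump: 21,706,161 BTU / 3412 = 6,362 kWh heat; / 3.8 = 1,674 kWh in → × €0.336 = €562.51
Difference = |€376.72 − €562.51| = €185.79 ≈ €186

€186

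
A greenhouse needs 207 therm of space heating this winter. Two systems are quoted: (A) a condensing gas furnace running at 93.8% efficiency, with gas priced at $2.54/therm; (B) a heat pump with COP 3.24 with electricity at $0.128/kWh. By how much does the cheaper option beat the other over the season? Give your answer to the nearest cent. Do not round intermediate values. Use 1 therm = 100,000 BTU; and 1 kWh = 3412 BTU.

Heat load = 207 therm × 100,000 = 20,700,000 BTU
Gas: input = 20,700,000 / 0.938 = 22,068,230 BTU = 220.7 therm → 220.7 × $2.54 = $560.53
Heat pump: 20,700,000 BTU / 3412 = 6,067 kWh heat; / 3.24 = 1,872 kWh in → × $0.128 = $239.68
Difference = |$560.53 − $239.68| = $320.86

$320.86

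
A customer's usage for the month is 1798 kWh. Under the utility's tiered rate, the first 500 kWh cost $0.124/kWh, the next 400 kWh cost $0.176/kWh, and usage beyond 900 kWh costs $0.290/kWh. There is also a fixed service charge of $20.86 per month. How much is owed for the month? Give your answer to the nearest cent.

$413.68

First 500 kWh × $0.124 = $62.00
Next 400 kWh × $0.176 = $70.40
Remaining 898 kWh × $0.290 = $260.42
Energy charge = $392.82; + service $20.86 = $413.68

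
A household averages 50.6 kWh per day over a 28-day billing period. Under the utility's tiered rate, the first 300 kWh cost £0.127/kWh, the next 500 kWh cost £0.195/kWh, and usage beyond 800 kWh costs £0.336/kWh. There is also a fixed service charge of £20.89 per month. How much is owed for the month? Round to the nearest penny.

Usage = 50.6 kWh/day × 28 days = 1416.8 kWh
First 300 kWh × £0.127 = £38.10
Next 500 kWh × £0.195 = £97.50
Remaining 616.8 kWh × £0.336 = £207.24
Energy charge = £342.84; + service £20.89 = £363.73

£363.73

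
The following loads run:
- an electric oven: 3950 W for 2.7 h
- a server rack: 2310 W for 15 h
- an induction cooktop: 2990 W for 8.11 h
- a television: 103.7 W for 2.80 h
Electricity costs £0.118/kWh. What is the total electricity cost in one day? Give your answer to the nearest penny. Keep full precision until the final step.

electric oven: 3950 W × 2.7 h = 10,665 Wh = 10.66 kWh
server rack: 2310 W × 15 h = 34,650 Wh = 34.65 kWh
induction cooktop: 2990 W × 8.11 h = 24,249 Wh = 24.25 kWh
television: 103.7 W × 2.80 h = 290 Wh = 0.2904 kWh
Total energy = 10.66 + 34.65 + 24.25 + 0.2904 = 69.85 kWh
Cost = 69.85 kWh × £0.118 = £8.24

£8.24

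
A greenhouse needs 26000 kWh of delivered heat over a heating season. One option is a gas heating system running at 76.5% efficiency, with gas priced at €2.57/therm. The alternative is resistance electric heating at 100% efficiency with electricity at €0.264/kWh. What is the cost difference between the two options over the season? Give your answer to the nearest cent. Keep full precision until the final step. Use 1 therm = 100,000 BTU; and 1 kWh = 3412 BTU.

€3883.74

Heat load = 26000 kWh × 3412 = 88,712,000 BTU
Gas: input = 88,712,000 / 0.765 = 115,963,399 BTU = 1,160 therm → 1,160 × €2.57 = €2,980.26
Electric: 88,712,000 BTU / 3412 = 26,000 kWh → × €0.264 = €6,864.00
Difference = |€2,980.26 − €6,864.00| = €3,883.74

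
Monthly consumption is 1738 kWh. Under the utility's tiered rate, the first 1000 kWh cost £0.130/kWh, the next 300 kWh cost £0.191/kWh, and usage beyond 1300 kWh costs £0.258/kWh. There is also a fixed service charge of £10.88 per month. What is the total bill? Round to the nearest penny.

£311.18

First 1000 kWh × £0.130 = £130.00
Next 300 kWh × £0.191 = £57.30
Remaining 438 kWh × £0.258 = £113.00
Energy charge = £300.30; + service £10.88 = £311.18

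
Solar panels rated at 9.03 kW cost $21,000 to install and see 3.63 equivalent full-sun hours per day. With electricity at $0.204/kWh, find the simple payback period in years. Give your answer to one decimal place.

Daily generation = 9.03 kW × 3.63 h = 32.78 kWh
Annual generation = 32.78 × 365 = 11964 kWh
Annual savings = 11964 × $0.204 = $2,440.72
Payback = $21,000 / $2,440.72 = 8.6 years

8.6 years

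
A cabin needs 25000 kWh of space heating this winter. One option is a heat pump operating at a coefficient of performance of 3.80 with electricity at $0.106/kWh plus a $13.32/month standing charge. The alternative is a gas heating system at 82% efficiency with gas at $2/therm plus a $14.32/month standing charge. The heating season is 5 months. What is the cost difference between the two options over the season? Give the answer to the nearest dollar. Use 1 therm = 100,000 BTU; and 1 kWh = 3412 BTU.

Heat load = 25000 kWh × 3412 = 85,300,000 BTU
Gas: input = 85,300,000 / 0.82 = 104,024,390 BTU = 1,040 therm → 1,040 × $2 = $2,080.49; + 5 × $14.32 standing = $2,152.09
Heat pump: 85,300,000 BTU / 3412 = 25,000 kWh heat; / 3.80 = 6,579 kWh in → × $0.106 = $697.37; + 5 × $13.32 standing = $763.97
Difference = |$2,152.09 − $763.97| = $1,388.12 ≈ $1388

$1388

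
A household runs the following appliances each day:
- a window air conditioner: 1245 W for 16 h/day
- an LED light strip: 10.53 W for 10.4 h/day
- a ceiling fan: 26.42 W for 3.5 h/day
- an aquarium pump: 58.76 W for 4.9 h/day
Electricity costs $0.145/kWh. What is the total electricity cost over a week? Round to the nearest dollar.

window air conditioner: 1245 W × 16 h × 7 d = 139,440 Wh = 139.4 kWh
LED light strip: 10.53 W × 10.4 h × 7 d = 767 Wh = 0.7666 kWh
ceiling fan: 26.42 W × 3.5 h × 7 d = 647 Wh = 0.6473 kWh
aquarium pump: 58.76 W × 4.9 h × 7 d = 2,015 Wh = 2.015 kWh
Total energy = 139.4 + 0.7666 + 0.6473 + 2.015 = 142.9 kWh
Cost = 142.9 kWh × $0.145 = $20.72 ≈ $21

$21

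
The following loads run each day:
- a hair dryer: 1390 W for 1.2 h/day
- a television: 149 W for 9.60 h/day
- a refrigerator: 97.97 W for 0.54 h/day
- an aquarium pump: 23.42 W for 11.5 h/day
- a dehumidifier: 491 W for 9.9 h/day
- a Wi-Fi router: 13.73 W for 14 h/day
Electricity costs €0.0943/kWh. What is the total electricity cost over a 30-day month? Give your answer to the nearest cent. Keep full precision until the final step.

€23.97

hair dryer: 1390 W × 1.2 h × 30 d = 50,040 Wh = 50.04 kWh
television: 149 W × 9.60 h × 30 d = 42,912 Wh = 42.91 kWh
refrigerator: 97.97 W × 0.54 h × 30 d = 1,587 Wh = 1.587 kWh
aquarium pump: 23.42 W × 11.5 h × 30 d = 8,080 Wh = 8.08 kWh
dehumidifier: 491 W × 9.9 h × 30 d = 145,827 Wh = 145.8 kWh
Wi-Fi router: 13.73 W × 14 h × 30 d = 5,767 Wh = 5.767 kWh
Total energy = 50.04 + 42.91 + 1.587 + 8.08 + 145.8 + 5.767 = 254.2 kWh
Cost = 254.2 kWh × €0.0943 = €23.97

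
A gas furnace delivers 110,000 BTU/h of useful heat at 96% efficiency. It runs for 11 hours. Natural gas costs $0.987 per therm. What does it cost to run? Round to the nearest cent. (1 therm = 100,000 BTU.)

Heat delivered = 110,000 BTU/h × 11 h = 1,210,000 BTU
Gas input = 1,210,000 / 0.96 = 1,260,417 BTU
= 1,260,417 / 100,000 = 12.6 therm
Cost = 12.6 × $0.987/therm = $12.44

$12.44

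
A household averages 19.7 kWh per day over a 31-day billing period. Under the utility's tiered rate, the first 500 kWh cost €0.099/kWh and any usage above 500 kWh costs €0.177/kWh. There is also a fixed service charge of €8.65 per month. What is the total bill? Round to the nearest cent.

Usage = 19.7 kWh/day × 31 days = 610.7 kWh
First 500 kWh × €0.099 = €49.50
Remaining 110.7 kWh × €0.177 = €19.59
Energy charge = €69.09; + service €8.65 = €77.74

€77.74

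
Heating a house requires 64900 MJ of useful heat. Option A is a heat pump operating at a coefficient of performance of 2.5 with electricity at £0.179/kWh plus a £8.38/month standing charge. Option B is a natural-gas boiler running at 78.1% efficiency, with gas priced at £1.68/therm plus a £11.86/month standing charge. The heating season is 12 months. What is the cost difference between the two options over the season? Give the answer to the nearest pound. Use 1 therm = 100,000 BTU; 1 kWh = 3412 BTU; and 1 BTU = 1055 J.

Heat load = 64900 MJ = 64,900,000,000 J / 1055 = 61,516,588 BTU
Gas: input = 61,516,588 / 0.781 = 78,766,437 BTU = 787.7 therm → 787.7 × £1.68 = £1,323.28; + 12 × £11.86 standing = £1,465.60
Heat pump: 61,516,588 BTU / 3412 = 18,030 kWh heat; / 2.5 = 7,212 kWh in → × £0.179 = £1,290.91; + 12 × £8.38 standing = £1,391.47
Difference = |£1,465.60 − £1,391.47| = £74.13 ≈ £74

£74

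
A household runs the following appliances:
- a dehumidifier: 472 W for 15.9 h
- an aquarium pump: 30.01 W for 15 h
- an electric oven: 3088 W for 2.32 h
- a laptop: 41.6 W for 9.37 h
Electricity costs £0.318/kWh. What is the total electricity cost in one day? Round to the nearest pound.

dehumidifier: 472 W × 15.9 h = 7,505 Wh = 7.505 kWh
aquarium pump: 30.01 W × 15 h = 450 Wh = 0.4502 kWh
electric oven: 3088 W × 2.32 h = 7,164 Wh = 7.164 kWh
laptop: 41.6 W × 9.37 h = 390 Wh = 0.3898 kWh
Total energy = 7.505 + 0.4502 + 7.164 + 0.3898 = 15.51 kWh
Cost = 15.51 kWh × £0.318 = £4.93 ≈ £5

£5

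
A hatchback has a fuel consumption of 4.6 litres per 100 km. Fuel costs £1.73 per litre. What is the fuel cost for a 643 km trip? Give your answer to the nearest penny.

Fuel = 4.6 L/100 km × 643 km / 100 = 29.58 L
Cost = 29.58 L × £1.73/L = £51.17

£51.17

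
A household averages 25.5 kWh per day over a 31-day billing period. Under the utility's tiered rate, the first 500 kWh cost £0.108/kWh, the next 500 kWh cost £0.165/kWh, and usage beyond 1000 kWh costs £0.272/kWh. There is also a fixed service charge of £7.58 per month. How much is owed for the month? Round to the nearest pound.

£110

Usage = 25.5 kWh/day × 31 days = 790.5 kWh
First 500 kWh × £0.108 = £54.00
Next 290.5 kWh × £0.165 = £47.93
Remaining tier: 0 kWh (not reached)
Energy charge = £101.93; + service £7.58 = £109.51 ≈ £110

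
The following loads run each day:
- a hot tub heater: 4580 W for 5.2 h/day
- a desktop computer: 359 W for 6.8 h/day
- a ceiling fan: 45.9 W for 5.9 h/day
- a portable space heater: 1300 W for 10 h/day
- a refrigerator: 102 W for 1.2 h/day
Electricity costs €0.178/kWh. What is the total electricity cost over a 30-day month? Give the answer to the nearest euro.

€212

hot tub heater: 4580 W × 5.2 h × 30 d = 714,480 Wh = 714.5 kWh
desktop computer: 359 W × 6.8 h × 30 d = 73,236 Wh = 73.24 kWh
ceiling fan: 45.9 W × 5.9 h × 30 d = 8,124 Wh = 8.124 kWh
portable space heater: 1300 W × 10 h × 30 d = 390,000 Wh = 390 kWh
refrigerator: 102 W × 1.2 h × 30 d = 3,672 Wh = 3.672 kWh
Total energy = 714.5 + 73.24 + 8.124 + 390 + 3.672 = 1,190 kWh
Cost = 1,190 kWh × €0.178 = €211.73 ≈ €212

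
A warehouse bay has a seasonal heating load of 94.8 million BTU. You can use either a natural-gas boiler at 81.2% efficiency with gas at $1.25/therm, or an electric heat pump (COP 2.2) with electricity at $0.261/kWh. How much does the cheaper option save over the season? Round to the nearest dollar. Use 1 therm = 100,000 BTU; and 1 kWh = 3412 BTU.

$1837

Heat load = 94.8 × 10⁶ BTU = 94,800,000 BTU
Gas: input = 94,800,000 / 0.812 = 116,748,768 BTU = 1,167 therm → 1,167 × $1.25 = $1,459.36
Heat pump: 94,800,000 BTU / 3412 = 27,780 kWh heat; / 2.2 = 12,630 kWh in → × $0.261 = $3,296.23
Difference = |$1,459.36 − $3,296.23| = $1,836.87 ≈ $1837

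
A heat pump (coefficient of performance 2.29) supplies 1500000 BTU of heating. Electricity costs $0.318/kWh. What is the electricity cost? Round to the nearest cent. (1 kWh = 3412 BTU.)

Heat delivered = 1,500,000 BTU / 3412 = 439.6 kWh
Electrical input = 439.6 kWh / 2.29 = 192 kWh
Cost = 192 × $0.318/kWh = $61.05

$61.05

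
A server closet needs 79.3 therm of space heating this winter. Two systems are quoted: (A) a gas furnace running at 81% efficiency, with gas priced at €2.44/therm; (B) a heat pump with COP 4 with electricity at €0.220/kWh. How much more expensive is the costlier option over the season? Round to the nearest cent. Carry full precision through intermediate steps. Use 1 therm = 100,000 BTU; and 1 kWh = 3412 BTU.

Heat load = 79.3 therm × 100,000 = 7,930,000 BTU
Gas: input = 7,930,000 / 0.810 = 9,790,123 BTU = 97.9 therm → 97.9 × €2.44 = €238.88
Heat pump: 7,930,000 BTU / 3412 = 2,324 kWh heat; / 4 = 581 kWh in → × €0.220 = €127.83
Difference = |€238.88 − €127.83| = €111.05

€111.05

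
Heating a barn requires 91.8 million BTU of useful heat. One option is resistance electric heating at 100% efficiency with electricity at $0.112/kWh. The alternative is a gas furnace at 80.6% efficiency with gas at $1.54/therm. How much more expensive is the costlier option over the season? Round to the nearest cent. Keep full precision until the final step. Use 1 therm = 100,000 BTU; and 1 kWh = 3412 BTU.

Heat load = 91.8 × 10⁶ BTU = 91,800,000 BTU
Gas: input = 91,800,000 / 0.806 = 113,895,782 BTU = 1,139 therm → 1,139 × $1.54 = $1,754.00
Electric: 91,800,000 BTU / 3412 = 26,910 kWh → × $0.112 = $3,013.36
Difference = |$1,754.00 − $3,013.36| = $1,259.37

$1259.37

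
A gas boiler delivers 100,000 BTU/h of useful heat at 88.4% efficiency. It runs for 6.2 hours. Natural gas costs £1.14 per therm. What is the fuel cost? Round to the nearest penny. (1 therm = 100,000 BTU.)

Heat delivered = 100,000 BTU/h × 6.2 h = 620,000 BTU
Gas input = 620,000 / 0.884 = 701,357 BTU
= 701,357 / 100,000 = 7.014 therm
Cost = 7.014 × £1.14/therm = £8.00

£8.00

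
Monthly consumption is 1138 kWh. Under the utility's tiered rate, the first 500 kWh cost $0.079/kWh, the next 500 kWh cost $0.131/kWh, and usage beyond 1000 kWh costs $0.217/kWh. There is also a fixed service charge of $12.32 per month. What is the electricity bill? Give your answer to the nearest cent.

$147.27

First 500 kWh × $0.079 = $39.50
Next 500 kWh × $0.131 = $65.50
Remaining 138 kWh × $0.217 = $29.95
Energy charge = $134.95; + service $12.32 = $147.27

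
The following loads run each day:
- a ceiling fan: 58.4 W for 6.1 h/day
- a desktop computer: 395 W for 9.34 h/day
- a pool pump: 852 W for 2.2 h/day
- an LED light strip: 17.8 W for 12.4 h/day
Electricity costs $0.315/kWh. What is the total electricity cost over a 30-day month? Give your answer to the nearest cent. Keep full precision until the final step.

ceiling fan: 58.4 W × 6.1 h × 30 d = 10,687 Wh = 10.69 kWh
desktop computer: 395 W × 9.34 h × 30 d = 110,679 Wh = 110.7 kWh
pool pump: 852 W × 2.2 h × 30 d = 56,232 Wh = 56.23 kWh
LED light strip: 17.8 W × 12.4 h × 30 d = 6,622 Wh = 6.622 kWh
Total energy = 10.69 + 110.7 + 56.23 + 6.622 = 184.2 kWh
Cost = 184.2 kWh × $0.315 = $58.03

$58.03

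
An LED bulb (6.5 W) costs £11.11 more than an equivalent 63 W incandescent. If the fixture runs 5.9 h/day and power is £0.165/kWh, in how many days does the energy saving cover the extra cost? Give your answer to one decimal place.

202.0 days

Power saved = 63 − 6.5 = 56.5 W
Daily energy saved = 56.5 W × 5.9 h = 333.4 Wh = 0.33335 kWh
Daily savings = 0.33335 × £0.165 = £0.0550
Payback = £11.11 / £0.0550 per day = 202 days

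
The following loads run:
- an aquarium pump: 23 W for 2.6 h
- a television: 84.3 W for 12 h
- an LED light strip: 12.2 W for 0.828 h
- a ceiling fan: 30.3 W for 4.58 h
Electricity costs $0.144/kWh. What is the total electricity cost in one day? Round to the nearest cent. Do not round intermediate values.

$0.18

aquarium pump: 23 W × 2.6 h = 60 Wh = 0.0598 kWh
television: 84.3 W × 12 h = 1,012 Wh = 1.012 kWh
LED light strip: 12.2 W × 0.828 h = 10 Wh = 0.0101 kWh
ceiling fan: 30.3 W × 4.58 h = 139 Wh = 0.1388 kWh
Total energy = 0.0598 + 1.012 + 0.0101 + 0.1388 = 1.22 kWh
Cost = 1.22 kWh × $0.144 = $0.18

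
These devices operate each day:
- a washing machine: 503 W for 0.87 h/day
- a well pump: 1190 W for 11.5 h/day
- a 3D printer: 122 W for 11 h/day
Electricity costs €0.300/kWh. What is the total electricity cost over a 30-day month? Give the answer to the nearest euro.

€139

washing machine: 503 W × 0.87 h × 30 d = 13,128 Wh = 13.13 kWh
well pump: 1190 W × 11.5 h × 30 d = 410,550 Wh = 410.6 kWh
3D printer: 122 W × 11 h × 30 d = 40,260 Wh = 40.26 kWh
Total energy = 13.13 + 410.6 + 40.26 = 463.9 kWh
Cost = 463.9 kWh × €0.300 = €139.18 ≈ €139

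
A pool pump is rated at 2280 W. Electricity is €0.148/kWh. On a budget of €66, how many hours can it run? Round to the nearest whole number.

Energy budget = €66 / €0.148 per kWh = 445.9 kWh = 445,946 Wh
Runtime = 445,946 Wh / 2280 W = 195.6 h

196 h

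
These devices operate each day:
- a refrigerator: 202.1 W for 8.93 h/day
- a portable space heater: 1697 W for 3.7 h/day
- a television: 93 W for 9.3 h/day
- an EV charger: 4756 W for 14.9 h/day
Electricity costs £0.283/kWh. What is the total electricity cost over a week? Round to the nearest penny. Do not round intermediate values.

£158.11

refrigerator: 202.1 W × 8.93 h × 7 d = 12,633 Wh = 12.63 kWh
portable space heater: 1697 W × 3.7 h × 7 d = 43,952 Wh = 43.95 kWh
television: 93 W × 9.3 h × 7 d = 6,054 Wh = 6.054 kWh
EV charger: 4756 W × 14.9 h × 7 d = 496,051 Wh = 496.1 kWh
Total energy = 12.63 + 43.95 + 6.054 + 496.1 = 558.7 kWh
Cost = 558.7 kWh × £0.283 = £158.11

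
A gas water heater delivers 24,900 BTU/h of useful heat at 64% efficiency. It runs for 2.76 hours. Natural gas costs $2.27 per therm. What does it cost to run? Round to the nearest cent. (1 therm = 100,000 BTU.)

Heat delivered = 24,900 BTU/h × 2.76 h = 68,724 BTU
Gas input = 68,724 / 0.64 = 107,381 BTU
= 107,381 / 100,000 = 1.074 therm
Cost = 1.074 × $2.27/therm = $2.44

$2.44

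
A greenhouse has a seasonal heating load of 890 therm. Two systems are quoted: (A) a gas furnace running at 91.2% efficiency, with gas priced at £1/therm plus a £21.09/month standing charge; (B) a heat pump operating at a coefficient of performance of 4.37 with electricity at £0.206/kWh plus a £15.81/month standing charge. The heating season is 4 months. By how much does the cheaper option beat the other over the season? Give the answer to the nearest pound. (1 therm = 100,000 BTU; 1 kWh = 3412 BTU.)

Heat load = 890 therm × 100,000 = 89,000,000 BTU
Gas: input = 89,000,000 / 0.912 = 97,587,719 BTU = 975.9 therm → 975.9 × £1 = £975.88; + 4 × £21.09 standing = £1,060.24
Heat pump: 89,000,000 BTU / 3412 = 26,080 kWh heat; / 4.37 = 5,969 kWh in → × £0.206 = £1,229.61; + 4 × £15.81 standing = £1,292.85
Difference = |£1,060.24 − £1,292.85| = £232.61 ≈ £233

£233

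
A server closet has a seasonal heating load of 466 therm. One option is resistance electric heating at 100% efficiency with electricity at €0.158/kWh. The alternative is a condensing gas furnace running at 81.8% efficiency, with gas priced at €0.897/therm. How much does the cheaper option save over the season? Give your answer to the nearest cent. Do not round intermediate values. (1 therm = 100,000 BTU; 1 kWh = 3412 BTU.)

€1646.91

Heat load = 466 therm × 100,000 = 46,600,000 BTU
Gas: input = 46,600,000 / 0.818 = 56,968,215 BTU = 569.7 therm → 569.7 × €0.897 = €511.00
Electric: 46,600,000 BTU / 3412 = 13,660 kWh → × €0.158 = €2,157.91
Difference = |€511.00 − €2,157.91| = €1,646.91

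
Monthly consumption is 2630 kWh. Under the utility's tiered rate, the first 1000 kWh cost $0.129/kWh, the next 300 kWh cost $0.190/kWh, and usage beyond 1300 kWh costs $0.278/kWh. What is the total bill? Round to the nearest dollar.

$556

First 1000 kWh × $0.129 = $129.00
Next 300 kWh × $0.190 = $57.00
Remaining 1330 kWh × $0.278 = $369.74
Total = $555.74 ≈ $556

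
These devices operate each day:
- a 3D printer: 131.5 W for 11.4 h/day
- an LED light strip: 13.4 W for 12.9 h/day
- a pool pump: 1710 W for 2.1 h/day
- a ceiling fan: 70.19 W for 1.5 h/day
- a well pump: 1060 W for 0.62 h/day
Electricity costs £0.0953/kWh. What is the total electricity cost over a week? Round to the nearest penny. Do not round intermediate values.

3D printer: 131.5 W × 11.4 h × 7 d = 10,494 Wh = 10.49 kWh
LED light strip: 13.4 W × 12.9 h × 7 d = 1,210 Wh = 1.21 kWh
pool pump: 1710 W × 2.1 h × 7 d = 25,137 Wh = 25.14 kWh
ceiling fan: 70.19 W × 1.5 h × 7 d = 737 Wh = 0.737 kWh
well pump: 1060 W × 0.62 h × 7 d = 4,600 Wh = 4.6 kWh
Total energy = 10.49 + 1.21 + 25.14 + 0.737 + 4.6 = 42.18 kWh
Cost = 42.18 kWh × £0.0953 = £4.02

£4.02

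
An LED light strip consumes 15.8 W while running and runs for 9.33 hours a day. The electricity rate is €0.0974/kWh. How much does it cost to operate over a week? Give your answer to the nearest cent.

Energy = 15.8 W × 9.33 h/day × 7 days = 1,032 Wh = 1.032 kWh
Cost = 1.032 kWh × €0.0974/kWh = €0.10

€0.10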